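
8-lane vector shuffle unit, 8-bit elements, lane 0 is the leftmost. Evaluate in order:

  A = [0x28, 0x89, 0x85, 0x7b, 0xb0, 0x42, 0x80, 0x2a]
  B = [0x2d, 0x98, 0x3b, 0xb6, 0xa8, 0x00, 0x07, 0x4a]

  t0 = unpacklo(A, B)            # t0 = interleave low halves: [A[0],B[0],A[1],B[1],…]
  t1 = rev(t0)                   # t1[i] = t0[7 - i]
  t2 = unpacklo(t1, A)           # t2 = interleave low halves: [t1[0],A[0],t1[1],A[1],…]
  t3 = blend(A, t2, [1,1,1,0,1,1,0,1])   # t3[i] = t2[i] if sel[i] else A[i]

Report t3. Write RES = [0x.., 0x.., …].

RES = [0xb6, 0x28, 0x7b, 0x7b, 0x3b, 0x85, 0x80, 0x7b]

→ t0 |28|2d|89|98|85|3b|7b|b6|
→ t1 |b6|7b|3b|85|98|89|2d|28|
→ t2 |b6|28|7b|89|3b|85|85|7b|
→ t3 |b6|28|7b|7b|3b|85|80|7b|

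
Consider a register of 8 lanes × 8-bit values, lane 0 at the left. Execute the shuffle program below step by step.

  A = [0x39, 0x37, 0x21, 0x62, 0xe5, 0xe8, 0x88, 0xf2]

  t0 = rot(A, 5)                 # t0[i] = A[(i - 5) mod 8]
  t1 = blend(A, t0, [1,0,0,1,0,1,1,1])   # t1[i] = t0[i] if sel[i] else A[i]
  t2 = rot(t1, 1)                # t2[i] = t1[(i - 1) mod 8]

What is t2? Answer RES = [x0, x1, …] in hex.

→ t0 |62|e5|e8|88|f2|39|37|21|
→ t1 |62|37|21|88|e5|39|37|21|
→ t2 |21|62|37|21|88|e5|39|37|

RES = [ 0x21  0x62  0x37  0x21  0x88  0xe5  0x39  0x37 ]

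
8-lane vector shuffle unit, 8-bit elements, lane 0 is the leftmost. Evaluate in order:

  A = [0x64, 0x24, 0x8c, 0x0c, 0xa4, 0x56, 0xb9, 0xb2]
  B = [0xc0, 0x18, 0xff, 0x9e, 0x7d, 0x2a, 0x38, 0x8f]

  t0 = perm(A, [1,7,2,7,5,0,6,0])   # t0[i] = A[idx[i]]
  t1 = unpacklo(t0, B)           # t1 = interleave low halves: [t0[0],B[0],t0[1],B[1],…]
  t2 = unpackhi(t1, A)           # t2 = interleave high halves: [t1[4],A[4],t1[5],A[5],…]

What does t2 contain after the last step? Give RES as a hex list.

  t0: 24 b2 8c b2 56 64 b9 64
  t1: 24 c0 b2 18 8c ff b2 9e
  t2: 8c a4 ff 56 b2 b9 9e b2

RES = [0x8c, 0xa4, 0xff, 0x56, 0xb2, 0xb9, 0x9e, 0xb2]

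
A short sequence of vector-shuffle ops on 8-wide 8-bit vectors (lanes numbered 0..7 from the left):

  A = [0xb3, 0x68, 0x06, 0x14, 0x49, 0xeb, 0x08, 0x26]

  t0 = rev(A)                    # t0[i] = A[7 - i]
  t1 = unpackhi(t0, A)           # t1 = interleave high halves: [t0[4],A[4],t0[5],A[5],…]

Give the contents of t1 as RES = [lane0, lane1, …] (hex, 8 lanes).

RES = [0x14, 0x49, 0x06, 0xeb, 0x68, 0x08, 0xb3, 0x26]

t0 = [0x26, 0x08, 0xeb, 0x49, 0x14, 0x06, 0x68, 0xb3]
t1 = [0x14, 0x49, 0x06, 0xeb, 0x68, 0x08, 0xb3, 0x26]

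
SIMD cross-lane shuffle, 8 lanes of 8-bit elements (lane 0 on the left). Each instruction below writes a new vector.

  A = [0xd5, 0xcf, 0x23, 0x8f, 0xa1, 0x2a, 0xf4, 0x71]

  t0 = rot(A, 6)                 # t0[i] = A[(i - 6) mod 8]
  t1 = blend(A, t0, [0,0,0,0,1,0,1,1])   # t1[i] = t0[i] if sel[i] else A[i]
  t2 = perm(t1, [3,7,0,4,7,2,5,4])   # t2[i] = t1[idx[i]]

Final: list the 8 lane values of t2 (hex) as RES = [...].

  t0: 23 8f a1 2a f4 71 d5 cf
  t1: d5 cf 23 8f f4 2a d5 cf
  t2: 8f cf d5 f4 cf 23 2a f4

RES = [ 0x8f  0xcf  0xd5  0xf4  0xcf  0x23  0x2a  0xf4 ]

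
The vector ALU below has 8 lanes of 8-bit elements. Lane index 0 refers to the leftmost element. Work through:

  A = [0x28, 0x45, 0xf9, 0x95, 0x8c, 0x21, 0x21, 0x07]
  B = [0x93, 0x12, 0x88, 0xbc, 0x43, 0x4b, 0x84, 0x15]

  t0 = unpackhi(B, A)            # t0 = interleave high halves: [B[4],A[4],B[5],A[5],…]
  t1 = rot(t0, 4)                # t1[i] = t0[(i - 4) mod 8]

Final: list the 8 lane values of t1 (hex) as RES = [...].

RES = [0x84, 0x21, 0x15, 0x07, 0x43, 0x8c, 0x4b, 0x21]

  t0: 43 8c 4b 21 84 21 15 07
  t1: 84 21 15 07 43 8c 4b 21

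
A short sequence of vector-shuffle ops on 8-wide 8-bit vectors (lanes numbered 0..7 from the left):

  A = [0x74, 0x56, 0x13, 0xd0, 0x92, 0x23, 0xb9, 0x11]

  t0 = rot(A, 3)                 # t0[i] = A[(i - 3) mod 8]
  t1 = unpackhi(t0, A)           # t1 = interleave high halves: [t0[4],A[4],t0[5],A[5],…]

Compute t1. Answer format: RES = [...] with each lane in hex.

RES = [0x56, 0x92, 0x13, 0x23, 0xd0, 0xb9, 0x92, 0x11]

→ t0 |23|b9|11|74|56|13|d0|92|
→ t1 |56|92|13|23|d0|b9|92|11|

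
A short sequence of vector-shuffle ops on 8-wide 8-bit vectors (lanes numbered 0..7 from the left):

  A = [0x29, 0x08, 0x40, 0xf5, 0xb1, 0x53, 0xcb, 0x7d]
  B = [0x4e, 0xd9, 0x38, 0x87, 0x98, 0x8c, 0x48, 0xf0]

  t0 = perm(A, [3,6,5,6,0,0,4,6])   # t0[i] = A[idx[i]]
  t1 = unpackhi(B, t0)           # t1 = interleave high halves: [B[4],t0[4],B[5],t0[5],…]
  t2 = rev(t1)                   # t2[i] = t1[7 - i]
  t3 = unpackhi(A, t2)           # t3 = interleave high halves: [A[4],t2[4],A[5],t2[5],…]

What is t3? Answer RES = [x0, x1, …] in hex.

→ t0 |f5|cb|53|cb|29|29|b1|cb|
→ t1 |98|29|8c|29|48|b1|f0|cb|
→ t2 |cb|f0|b1|48|29|8c|29|98|
→ t3 |b1|29|53|8c|cb|29|7d|98|

RES = [ 0xb1  0x29  0x53  0x8c  0xcb  0x29  0x7d  0x98 ]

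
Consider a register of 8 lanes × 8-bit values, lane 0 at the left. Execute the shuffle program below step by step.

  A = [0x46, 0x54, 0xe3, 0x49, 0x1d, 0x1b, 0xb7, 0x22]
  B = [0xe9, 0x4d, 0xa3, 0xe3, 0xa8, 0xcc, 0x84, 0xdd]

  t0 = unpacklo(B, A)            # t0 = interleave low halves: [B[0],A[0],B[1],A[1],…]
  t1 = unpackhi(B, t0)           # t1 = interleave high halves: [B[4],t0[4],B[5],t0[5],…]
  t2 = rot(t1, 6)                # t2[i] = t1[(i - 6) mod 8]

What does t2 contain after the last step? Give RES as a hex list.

RES = [ 0xcc  0xe3  0x84  0xe3  0xdd  0x49  0xa8  0xa3 ]

→ t0 |e9|46|4d|54|a3|e3|e3|49|
→ t1 |a8|a3|cc|e3|84|e3|dd|49|
→ t2 |cc|e3|84|e3|dd|49|a8|a3|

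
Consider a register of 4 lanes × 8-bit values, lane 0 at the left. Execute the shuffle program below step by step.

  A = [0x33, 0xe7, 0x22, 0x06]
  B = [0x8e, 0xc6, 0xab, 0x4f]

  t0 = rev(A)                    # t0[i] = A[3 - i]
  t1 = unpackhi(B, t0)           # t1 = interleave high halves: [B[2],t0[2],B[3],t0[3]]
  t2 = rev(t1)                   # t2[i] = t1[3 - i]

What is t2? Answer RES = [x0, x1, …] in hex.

RES = [ 0x33  0x4f  0xe7  0xab ]

  t0: 06 22 e7 33
  t1: ab e7 4f 33
  t2: 33 4f e7 ab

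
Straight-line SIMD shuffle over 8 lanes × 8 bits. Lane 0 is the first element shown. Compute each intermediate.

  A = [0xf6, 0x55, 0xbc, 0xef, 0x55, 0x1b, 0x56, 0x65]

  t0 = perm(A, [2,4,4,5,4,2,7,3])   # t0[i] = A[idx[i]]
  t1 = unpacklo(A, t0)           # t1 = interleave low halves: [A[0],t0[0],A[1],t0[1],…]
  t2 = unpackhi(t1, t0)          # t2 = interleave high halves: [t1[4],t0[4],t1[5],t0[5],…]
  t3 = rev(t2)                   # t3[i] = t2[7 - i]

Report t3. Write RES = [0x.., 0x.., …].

t0 = [0xbc, 0x55, 0x55, 0x1b, 0x55, 0xbc, 0x65, 0xef]
t1 = [0xf6, 0xbc, 0x55, 0x55, 0xbc, 0x55, 0xef, 0x1b]
t2 = [0xbc, 0x55, 0x55, 0xbc, 0xef, 0x65, 0x1b, 0xef]
t3 = [0xef, 0x1b, 0x65, 0xef, 0xbc, 0x55, 0x55, 0xbc]

RES = [0xef, 0x1b, 0x65, 0xef, 0xbc, 0x55, 0x55, 0xbc]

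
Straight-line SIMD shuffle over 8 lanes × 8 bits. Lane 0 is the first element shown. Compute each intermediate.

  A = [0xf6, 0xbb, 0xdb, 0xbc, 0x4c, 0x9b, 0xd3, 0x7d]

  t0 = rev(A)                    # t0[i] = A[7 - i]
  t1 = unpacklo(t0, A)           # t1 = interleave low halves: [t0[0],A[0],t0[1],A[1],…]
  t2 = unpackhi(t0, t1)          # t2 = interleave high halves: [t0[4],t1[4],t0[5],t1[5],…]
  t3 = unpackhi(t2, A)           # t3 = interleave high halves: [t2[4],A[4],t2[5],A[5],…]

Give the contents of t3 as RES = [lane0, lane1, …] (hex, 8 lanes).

RES = [0xbb, 0x4c, 0x4c, 0x9b, 0xf6, 0xd3, 0xbc, 0x7d]

  t0: 7d d3 9b 4c bc db bb f6
  t1: 7d f6 d3 bb 9b db 4c bc
  t2: bc 9b db db bb 4c f6 bc
  t3: bb 4c 4c 9b f6 d3 bc 7d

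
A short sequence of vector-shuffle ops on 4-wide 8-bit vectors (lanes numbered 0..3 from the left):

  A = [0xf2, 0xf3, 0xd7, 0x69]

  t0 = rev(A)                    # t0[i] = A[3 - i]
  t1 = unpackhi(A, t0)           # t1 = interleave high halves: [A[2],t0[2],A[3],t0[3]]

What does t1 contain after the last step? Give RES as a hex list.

RES = [ 0xd7  0xf3  0x69  0xf2 ]

t0 = [0x69, 0xd7, 0xf3, 0xf2]
t1 = [0xd7, 0xf3, 0x69, 0xf2]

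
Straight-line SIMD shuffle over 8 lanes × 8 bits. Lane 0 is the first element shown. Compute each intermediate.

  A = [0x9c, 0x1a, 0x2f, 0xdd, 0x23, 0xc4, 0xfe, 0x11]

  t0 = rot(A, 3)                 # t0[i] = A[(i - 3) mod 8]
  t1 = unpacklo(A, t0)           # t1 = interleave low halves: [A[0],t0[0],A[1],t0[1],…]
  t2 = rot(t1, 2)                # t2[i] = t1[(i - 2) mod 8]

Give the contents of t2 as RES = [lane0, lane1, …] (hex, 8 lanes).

  t0: c4 fe 11 9c 1a 2f dd 23
  t1: 9c c4 1a fe 2f 11 dd 9c
  t2: dd 9c 9c c4 1a fe 2f 11

RES = [ 0xdd  0x9c  0x9c  0xc4  0x1a  0xfe  0x2f  0x11 ]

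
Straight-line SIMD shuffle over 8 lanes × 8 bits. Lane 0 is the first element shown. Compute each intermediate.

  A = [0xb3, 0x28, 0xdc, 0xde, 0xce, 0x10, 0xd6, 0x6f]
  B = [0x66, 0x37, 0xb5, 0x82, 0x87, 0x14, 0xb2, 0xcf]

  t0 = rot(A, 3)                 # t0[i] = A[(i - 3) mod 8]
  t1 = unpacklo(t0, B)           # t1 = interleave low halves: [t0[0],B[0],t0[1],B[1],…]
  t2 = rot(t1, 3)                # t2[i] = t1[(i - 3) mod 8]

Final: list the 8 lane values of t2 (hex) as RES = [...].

RES = [0xb5, 0xb3, 0x82, 0x10, 0x66, 0xd6, 0x37, 0x6f]

  t0: 10 d6 6f b3 28 dc de ce
  t1: 10 66 d6 37 6f b5 b3 82
  t2: b5 b3 82 10 66 d6 37 6f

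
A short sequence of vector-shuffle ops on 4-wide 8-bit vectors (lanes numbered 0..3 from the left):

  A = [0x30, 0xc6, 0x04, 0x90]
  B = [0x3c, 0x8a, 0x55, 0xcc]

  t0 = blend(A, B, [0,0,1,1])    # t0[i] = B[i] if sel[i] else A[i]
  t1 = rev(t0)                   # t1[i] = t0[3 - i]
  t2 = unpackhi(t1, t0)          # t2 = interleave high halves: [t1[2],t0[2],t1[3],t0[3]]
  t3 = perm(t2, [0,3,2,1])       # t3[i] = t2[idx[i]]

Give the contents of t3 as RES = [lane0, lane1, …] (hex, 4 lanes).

  t0: 30 c6 55 cc
  t1: cc 55 c6 30
  t2: c6 55 30 cc
  t3: c6 cc 30 55

RES = [0xc6, 0xcc, 0x30, 0x55]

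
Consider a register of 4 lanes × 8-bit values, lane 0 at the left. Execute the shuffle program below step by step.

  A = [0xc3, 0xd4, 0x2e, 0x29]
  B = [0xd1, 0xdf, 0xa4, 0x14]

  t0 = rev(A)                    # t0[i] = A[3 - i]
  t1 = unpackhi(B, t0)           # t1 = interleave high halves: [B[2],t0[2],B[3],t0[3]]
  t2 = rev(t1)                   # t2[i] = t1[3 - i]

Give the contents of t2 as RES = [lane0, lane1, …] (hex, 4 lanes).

RES = [0xc3, 0x14, 0xd4, 0xa4]

→ t0 |29|2e|d4|c3|
→ t1 |a4|d4|14|c3|
→ t2 |c3|14|d4|a4|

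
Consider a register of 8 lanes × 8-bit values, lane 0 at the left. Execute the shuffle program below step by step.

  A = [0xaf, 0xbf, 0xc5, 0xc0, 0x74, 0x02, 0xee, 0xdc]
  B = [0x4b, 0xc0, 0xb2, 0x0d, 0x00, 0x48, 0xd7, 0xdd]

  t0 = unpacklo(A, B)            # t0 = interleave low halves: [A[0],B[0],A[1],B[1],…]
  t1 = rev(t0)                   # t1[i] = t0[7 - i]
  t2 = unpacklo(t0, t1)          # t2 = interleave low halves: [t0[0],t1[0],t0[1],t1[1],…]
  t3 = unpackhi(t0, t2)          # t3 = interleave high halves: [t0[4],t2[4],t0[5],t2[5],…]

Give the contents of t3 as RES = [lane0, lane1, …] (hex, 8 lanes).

  t0: af 4b bf c0 c5 b2 c0 0d
  t1: 0d c0 b2 c5 c0 bf 4b af
  t2: af 0d 4b c0 bf b2 c0 c5
  t3: c5 bf b2 b2 c0 c0 0d c5

RES = [ 0xc5  0xbf  0xb2  0xb2  0xc0  0xc0  0x0d  0xc5 ]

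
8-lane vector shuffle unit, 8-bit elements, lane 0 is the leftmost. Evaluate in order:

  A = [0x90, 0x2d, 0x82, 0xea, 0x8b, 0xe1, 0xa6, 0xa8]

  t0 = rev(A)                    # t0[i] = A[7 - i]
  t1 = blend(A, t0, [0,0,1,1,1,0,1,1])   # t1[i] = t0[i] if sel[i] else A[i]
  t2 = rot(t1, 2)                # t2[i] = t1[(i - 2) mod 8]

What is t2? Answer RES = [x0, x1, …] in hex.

→ t0 |a8|a6|e1|8b|ea|82|2d|90|
→ t1 |90|2d|e1|8b|ea|e1|2d|90|
→ t2 |2d|90|90|2d|e1|8b|ea|e1|

RES = [0x2d, 0x90, 0x90, 0x2d, 0xe1, 0x8b, 0xea, 0xe1]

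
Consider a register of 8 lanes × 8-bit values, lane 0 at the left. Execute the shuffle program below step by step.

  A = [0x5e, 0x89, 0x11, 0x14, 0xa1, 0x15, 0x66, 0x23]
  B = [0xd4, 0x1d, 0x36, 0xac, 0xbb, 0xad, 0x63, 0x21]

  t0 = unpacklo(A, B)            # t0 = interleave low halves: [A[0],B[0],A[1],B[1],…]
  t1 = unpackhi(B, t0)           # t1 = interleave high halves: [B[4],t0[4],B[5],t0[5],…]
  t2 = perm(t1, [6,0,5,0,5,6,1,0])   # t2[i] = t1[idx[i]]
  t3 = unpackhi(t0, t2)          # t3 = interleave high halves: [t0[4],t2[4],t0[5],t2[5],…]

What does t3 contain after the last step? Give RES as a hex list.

→ t0 |5e|d4|89|1d|11|36|14|ac|
→ t1 |bb|11|ad|36|63|14|21|ac|
→ t2 |21|bb|14|bb|14|21|11|bb|
→ t3 |11|14|36|21|14|11|ac|bb|

RES = [0x11, 0x14, 0x36, 0x21, 0x14, 0x11, 0xac, 0xbb]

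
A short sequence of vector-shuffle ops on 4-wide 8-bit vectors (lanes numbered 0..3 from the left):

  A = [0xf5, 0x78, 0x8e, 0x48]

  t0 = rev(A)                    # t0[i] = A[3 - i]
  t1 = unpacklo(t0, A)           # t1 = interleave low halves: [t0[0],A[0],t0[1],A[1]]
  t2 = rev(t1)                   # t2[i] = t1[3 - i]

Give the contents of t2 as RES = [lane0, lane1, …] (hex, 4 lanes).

RES = [0x78, 0x8e, 0xf5, 0x48]

t0 = [0x48, 0x8e, 0x78, 0xf5]
t1 = [0x48, 0xf5, 0x8e, 0x78]
t2 = [0x78, 0x8e, 0xf5, 0x48]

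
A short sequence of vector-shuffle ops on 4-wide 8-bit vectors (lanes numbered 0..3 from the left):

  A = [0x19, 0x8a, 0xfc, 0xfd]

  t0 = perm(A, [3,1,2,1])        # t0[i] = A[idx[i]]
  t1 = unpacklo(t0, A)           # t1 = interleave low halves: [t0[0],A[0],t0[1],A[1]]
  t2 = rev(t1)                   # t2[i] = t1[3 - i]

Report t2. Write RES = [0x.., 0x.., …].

  t0: fd 8a fc 8a
  t1: fd 19 8a 8a
  t2: 8a 8a 19 fd

RES = [ 0x8a  0x8a  0x19  0xfd ]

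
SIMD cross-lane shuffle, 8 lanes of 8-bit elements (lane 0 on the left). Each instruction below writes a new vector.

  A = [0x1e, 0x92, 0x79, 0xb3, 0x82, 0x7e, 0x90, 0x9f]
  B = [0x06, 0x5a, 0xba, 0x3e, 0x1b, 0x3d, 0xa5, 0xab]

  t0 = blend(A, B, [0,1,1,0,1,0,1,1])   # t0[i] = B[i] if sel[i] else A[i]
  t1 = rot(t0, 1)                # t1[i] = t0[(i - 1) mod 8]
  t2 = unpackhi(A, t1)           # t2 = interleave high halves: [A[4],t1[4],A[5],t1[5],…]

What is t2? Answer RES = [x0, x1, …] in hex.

RES = [ 0x82  0xb3  0x7e  0x1b  0x90  0x7e  0x9f  0xa5 ]

  t0: 1e 5a ba b3 1b 7e a5 ab
  t1: ab 1e 5a ba b3 1b 7e a5
  t2: 82 b3 7e 1b 90 7e 9f a5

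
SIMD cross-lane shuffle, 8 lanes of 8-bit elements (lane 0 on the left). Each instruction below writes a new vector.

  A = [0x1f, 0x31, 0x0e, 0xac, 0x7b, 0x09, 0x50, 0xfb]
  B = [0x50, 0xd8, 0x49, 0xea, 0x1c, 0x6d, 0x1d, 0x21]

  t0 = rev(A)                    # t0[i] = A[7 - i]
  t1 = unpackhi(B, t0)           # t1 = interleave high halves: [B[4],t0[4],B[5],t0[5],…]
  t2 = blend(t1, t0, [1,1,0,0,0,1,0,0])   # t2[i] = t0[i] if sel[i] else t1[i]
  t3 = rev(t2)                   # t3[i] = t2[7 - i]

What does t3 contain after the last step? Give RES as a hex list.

RES = [ 0x1f  0x21  0x0e  0x1d  0x0e  0x6d  0x50  0xfb ]

t0 = [0xfb, 0x50, 0x09, 0x7b, 0xac, 0x0e, 0x31, 0x1f]
t1 = [0x1c, 0xac, 0x6d, 0x0e, 0x1d, 0x31, 0x21, 0x1f]
t2 = [0xfb, 0x50, 0x6d, 0x0e, 0x1d, 0x0e, 0x21, 0x1f]
t3 = [0x1f, 0x21, 0x0e, 0x1d, 0x0e, 0x6d, 0x50, 0xfb]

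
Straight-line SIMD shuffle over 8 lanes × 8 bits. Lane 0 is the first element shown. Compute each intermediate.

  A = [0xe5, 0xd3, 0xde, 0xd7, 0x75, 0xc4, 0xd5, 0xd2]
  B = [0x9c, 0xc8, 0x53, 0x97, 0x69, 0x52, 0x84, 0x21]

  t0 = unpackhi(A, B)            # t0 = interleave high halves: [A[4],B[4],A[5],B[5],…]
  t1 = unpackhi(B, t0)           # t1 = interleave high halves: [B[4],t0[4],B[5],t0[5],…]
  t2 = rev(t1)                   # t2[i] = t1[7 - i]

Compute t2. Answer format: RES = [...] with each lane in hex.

→ t0 |75|69|c4|52|d5|84|d2|21|
→ t1 |69|d5|52|84|84|d2|21|21|
→ t2 |21|21|d2|84|84|52|d5|69|

RES = [0x21, 0x21, 0xd2, 0x84, 0x84, 0x52, 0xd5, 0x69]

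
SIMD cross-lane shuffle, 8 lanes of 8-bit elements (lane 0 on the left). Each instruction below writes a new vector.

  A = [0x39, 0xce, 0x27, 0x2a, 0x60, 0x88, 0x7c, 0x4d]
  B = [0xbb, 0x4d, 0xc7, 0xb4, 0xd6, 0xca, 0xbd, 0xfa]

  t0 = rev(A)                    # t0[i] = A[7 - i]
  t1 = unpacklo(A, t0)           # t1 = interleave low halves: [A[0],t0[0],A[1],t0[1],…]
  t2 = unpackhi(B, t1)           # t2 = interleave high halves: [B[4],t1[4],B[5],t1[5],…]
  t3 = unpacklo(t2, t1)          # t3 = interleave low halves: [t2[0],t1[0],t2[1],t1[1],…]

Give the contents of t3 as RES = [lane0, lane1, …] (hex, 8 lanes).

→ t0 |4d|7c|88|60|2a|27|ce|39|
→ t1 |39|4d|ce|7c|27|88|2a|60|
→ t2 |d6|27|ca|88|bd|2a|fa|60|
→ t3 |d6|39|27|4d|ca|ce|88|7c|

RES = [ 0xd6  0x39  0x27  0x4d  0xca  0xce  0x88  0x7c ]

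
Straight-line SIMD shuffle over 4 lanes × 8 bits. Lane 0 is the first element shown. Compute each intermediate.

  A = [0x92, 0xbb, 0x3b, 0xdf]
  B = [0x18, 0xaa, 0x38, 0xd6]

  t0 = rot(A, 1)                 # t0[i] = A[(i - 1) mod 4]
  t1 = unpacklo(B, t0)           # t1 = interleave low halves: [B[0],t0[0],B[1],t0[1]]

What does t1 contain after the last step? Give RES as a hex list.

RES = [0x18, 0xdf, 0xaa, 0x92]

→ t0 |df|92|bb|3b|
→ t1 |18|df|aa|92|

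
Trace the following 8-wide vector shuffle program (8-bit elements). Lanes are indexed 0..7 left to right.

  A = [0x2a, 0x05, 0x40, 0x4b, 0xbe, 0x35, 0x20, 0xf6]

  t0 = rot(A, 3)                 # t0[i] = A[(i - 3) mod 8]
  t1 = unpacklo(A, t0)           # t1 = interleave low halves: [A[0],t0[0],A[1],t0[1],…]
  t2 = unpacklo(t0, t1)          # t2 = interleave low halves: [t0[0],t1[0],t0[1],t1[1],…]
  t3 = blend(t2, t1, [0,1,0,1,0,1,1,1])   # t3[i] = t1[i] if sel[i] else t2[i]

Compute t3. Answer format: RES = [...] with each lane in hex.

RES = [0x35, 0x35, 0x20, 0x20, 0xf6, 0xf6, 0x4b, 0x2a]

  t0: 35 20 f6 2a 05 40 4b be
  t1: 2a 35 05 20 40 f6 4b 2a
  t2: 35 2a 20 35 f6 05 2a 20
  t3: 35 35 20 20 f6 f6 4b 2a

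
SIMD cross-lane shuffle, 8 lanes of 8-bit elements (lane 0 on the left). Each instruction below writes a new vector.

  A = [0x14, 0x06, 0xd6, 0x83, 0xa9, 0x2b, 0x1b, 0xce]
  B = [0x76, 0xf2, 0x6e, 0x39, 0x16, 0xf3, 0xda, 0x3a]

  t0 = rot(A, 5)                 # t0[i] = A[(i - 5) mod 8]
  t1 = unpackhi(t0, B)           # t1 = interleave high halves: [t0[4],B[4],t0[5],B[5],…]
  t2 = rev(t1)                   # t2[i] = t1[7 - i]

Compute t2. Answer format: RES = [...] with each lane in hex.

RES = [ 0x3a  0xd6  0xda  0x06  0xf3  0x14  0x16  0xce ]

→ t0 |83|a9|2b|1b|ce|14|06|d6|
→ t1 |ce|16|14|f3|06|da|d6|3a|
→ t2 |3a|d6|da|06|f3|14|16|ce|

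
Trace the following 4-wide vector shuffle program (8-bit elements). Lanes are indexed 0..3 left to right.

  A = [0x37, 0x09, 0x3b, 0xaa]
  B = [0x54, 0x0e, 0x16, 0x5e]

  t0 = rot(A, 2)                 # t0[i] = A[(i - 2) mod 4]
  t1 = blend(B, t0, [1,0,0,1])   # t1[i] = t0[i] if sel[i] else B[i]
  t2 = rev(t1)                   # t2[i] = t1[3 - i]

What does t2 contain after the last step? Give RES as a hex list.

→ t0 |3b|aa|37|09|
→ t1 |3b|0e|16|09|
→ t2 |09|16|0e|3b|

RES = [ 0x09  0x16  0x0e  0x3b ]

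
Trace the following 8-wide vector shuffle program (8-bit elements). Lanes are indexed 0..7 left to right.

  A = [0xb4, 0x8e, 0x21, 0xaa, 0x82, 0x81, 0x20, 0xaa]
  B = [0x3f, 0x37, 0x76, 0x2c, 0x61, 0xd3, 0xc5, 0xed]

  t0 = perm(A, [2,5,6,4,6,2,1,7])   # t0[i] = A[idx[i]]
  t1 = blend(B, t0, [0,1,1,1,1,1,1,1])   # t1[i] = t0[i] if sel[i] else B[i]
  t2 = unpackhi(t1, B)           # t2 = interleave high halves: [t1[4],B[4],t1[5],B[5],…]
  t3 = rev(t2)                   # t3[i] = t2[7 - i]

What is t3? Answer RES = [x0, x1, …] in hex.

RES = [0xed, 0xaa, 0xc5, 0x8e, 0xd3, 0x21, 0x61, 0x20]

t0 = [0x21, 0x81, 0x20, 0x82, 0x20, 0x21, 0x8e, 0xaa]
t1 = [0x3f, 0x81, 0x20, 0x82, 0x20, 0x21, 0x8e, 0xaa]
t2 = [0x20, 0x61, 0x21, 0xd3, 0x8e, 0xc5, 0xaa, 0xed]
t3 = [0xed, 0xaa, 0xc5, 0x8e, 0xd3, 0x21, 0x61, 0x20]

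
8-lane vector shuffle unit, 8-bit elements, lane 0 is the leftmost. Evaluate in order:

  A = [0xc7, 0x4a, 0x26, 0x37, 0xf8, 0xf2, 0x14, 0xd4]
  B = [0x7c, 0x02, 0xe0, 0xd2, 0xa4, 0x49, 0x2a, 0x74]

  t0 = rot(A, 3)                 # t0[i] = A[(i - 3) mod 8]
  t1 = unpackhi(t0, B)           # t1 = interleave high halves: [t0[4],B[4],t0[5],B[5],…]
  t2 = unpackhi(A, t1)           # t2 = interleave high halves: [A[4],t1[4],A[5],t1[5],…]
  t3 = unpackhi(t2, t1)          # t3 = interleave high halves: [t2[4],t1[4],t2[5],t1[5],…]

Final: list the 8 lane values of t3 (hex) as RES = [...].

  t0: f2 14 d4 c7 4a 26 37 f8
  t1: 4a a4 26 49 37 2a f8 74
  t2: f8 37 f2 2a 14 f8 d4 74
  t3: 14 37 f8 2a d4 f8 74 74

RES = [ 0x14  0x37  0xf8  0x2a  0xd4  0xf8  0x74  0x74 ]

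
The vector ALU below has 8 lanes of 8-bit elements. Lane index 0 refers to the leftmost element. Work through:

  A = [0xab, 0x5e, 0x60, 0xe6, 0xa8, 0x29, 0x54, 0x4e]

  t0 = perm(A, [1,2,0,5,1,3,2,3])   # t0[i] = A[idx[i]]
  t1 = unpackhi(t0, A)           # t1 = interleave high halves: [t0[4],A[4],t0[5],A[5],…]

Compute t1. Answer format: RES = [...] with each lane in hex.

RES = [ 0x5e  0xa8  0xe6  0x29  0x60  0x54  0xe6  0x4e ]

t0 = [0x5e, 0x60, 0xab, 0x29, 0x5e, 0xe6, 0x60, 0xe6]
t1 = [0x5e, 0xa8, 0xe6, 0x29, 0x60, 0x54, 0xe6, 0x4e]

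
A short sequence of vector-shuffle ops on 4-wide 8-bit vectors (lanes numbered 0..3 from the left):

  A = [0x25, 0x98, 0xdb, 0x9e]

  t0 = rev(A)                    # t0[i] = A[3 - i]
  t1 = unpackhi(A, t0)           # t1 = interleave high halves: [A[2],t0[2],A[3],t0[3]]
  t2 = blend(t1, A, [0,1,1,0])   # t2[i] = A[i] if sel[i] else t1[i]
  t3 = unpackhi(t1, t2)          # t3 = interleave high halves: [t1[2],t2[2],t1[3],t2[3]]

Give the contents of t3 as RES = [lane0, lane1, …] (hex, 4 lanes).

  t0: 9e db 98 25
  t1: db 98 9e 25
  t2: db 98 db 25
  t3: 9e db 25 25

RES = [0x9e, 0xdb, 0x25, 0x25]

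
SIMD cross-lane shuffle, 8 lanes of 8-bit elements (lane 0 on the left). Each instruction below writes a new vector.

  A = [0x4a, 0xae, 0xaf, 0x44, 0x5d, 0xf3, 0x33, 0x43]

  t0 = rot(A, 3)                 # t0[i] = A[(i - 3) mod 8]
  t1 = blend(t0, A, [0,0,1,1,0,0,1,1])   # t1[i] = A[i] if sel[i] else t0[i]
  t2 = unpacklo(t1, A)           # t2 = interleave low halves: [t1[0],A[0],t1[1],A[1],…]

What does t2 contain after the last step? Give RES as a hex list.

→ t0 |f3|33|43|4a|ae|af|44|5d|
→ t1 |f3|33|af|44|ae|af|33|43|
→ t2 |f3|4a|33|ae|af|af|44|44|

RES = [0xf3, 0x4a, 0x33, 0xae, 0xaf, 0xaf, 0x44, 0x44]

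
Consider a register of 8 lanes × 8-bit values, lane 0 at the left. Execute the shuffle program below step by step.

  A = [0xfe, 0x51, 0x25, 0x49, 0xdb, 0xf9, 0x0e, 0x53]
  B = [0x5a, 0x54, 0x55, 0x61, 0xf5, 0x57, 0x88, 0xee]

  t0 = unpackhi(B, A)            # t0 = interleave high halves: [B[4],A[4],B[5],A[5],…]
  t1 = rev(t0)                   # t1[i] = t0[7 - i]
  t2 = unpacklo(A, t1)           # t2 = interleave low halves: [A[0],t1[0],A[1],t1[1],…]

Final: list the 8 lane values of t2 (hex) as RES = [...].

RES = [ 0xfe  0x53  0x51  0xee  0x25  0x0e  0x49  0x88 ]

  t0: f5 db 57 f9 88 0e ee 53
  t1: 53 ee 0e 88 f9 57 db f5
  t2: fe 53 51 ee 25 0e 49 88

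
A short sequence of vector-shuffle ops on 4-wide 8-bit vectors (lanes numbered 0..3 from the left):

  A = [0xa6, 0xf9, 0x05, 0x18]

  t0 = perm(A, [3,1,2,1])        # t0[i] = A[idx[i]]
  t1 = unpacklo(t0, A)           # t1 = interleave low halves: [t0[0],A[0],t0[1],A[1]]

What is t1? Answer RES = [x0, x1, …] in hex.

RES = [ 0x18  0xa6  0xf9  0xf9 ]

  t0: 18 f9 05 f9
  t1: 18 a6 f9 f9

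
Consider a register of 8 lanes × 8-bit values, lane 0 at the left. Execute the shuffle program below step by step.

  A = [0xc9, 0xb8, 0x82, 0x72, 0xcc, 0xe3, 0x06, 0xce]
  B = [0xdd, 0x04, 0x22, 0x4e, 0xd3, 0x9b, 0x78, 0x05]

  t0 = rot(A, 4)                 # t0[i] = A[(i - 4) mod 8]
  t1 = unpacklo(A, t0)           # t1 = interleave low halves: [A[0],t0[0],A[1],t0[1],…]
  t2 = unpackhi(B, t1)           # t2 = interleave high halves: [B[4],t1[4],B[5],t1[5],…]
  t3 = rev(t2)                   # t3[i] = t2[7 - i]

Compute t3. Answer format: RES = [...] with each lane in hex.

RES = [0xce, 0x05, 0x72, 0x78, 0x06, 0x9b, 0x82, 0xd3]

→ t0 |cc|e3|06|ce|c9|b8|82|72|
→ t1 |c9|cc|b8|e3|82|06|72|ce|
→ t2 |d3|82|9b|06|78|72|05|ce|
→ t3 |ce|05|72|78|06|9b|82|d3|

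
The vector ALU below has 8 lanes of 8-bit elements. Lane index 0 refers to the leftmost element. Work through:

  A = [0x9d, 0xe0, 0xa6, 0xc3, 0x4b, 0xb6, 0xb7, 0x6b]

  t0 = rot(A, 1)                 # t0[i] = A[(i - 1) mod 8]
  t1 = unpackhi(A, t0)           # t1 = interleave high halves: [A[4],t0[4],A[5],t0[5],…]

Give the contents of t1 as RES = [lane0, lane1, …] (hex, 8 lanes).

RES = [ 0x4b  0xc3  0xb6  0x4b  0xb7  0xb6  0x6b  0xb7 ]

  t0: 6b 9d e0 a6 c3 4b b6 b7
  t1: 4b c3 b6 4b b7 b6 6b b7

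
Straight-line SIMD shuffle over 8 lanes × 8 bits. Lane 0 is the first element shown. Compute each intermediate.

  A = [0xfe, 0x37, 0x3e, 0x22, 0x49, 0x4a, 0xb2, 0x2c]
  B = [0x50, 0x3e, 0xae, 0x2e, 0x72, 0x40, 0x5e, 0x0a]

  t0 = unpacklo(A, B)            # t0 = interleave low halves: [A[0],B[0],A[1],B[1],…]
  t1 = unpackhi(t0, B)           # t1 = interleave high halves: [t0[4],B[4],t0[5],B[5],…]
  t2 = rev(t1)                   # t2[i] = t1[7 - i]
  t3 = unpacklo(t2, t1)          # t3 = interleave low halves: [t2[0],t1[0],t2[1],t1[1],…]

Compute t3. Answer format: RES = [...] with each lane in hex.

  t0: fe 50 37 3e 3e ae 22 2e
  t1: 3e 72 ae 40 22 5e 2e 0a
  t2: 0a 2e 5e 22 40 ae 72 3e
  t3: 0a 3e 2e 72 5e ae 22 40

RES = [0x0a, 0x3e, 0x2e, 0x72, 0x5e, 0xae, 0x22, 0x40]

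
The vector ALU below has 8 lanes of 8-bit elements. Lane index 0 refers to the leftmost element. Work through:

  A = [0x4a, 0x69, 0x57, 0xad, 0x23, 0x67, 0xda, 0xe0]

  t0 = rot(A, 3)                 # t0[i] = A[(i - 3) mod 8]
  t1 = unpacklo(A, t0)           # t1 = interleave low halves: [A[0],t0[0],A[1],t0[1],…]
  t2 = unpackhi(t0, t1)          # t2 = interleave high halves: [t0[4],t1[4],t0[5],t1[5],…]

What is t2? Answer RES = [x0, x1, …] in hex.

  t0: 67 da e0 4a 69 57 ad 23
  t1: 4a 67 69 da 57 e0 ad 4a
  t2: 69 57 57 e0 ad ad 23 4a

RES = [0x69, 0x57, 0x57, 0xe0, 0xad, 0xad, 0x23, 0x4a]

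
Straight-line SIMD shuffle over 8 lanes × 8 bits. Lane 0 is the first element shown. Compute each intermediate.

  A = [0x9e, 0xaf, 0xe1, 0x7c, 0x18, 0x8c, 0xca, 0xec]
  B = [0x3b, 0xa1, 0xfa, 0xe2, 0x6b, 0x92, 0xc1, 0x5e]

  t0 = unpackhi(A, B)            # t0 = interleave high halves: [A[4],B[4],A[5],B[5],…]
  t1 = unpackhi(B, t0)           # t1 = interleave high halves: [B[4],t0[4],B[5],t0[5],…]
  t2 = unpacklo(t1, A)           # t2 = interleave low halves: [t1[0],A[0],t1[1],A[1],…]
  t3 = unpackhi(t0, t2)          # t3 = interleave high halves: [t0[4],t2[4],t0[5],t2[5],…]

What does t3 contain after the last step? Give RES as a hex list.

  t0: 18 6b 8c 92 ca c1 ec 5e
  t1: 6b ca 92 c1 c1 ec 5e 5e
  t2: 6b 9e ca af 92 e1 c1 7c
  t3: ca 92 c1 e1 ec c1 5e 7c

RES = [0xca, 0x92, 0xc1, 0xe1, 0xec, 0xc1, 0x5e, 0x7c]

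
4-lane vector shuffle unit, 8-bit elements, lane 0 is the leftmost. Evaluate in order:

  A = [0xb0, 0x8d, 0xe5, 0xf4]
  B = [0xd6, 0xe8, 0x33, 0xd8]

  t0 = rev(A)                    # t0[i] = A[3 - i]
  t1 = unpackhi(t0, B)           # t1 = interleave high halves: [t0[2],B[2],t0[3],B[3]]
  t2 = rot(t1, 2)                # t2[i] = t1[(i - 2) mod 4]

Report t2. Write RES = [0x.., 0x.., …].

RES = [ 0xb0  0xd8  0x8d  0x33 ]

  t0: f4 e5 8d b0
  t1: 8d 33 b0 d8
  t2: b0 d8 8d 33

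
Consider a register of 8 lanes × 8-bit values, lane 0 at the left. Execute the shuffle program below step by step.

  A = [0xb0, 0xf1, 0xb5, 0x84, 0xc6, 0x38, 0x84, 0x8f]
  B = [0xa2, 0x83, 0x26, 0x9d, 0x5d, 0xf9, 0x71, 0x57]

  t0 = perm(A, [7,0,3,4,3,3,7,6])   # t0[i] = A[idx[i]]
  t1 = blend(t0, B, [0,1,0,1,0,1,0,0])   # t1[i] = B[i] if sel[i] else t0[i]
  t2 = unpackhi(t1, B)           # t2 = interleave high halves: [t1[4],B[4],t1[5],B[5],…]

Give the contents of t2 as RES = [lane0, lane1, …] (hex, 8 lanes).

RES = [0x84, 0x5d, 0xf9, 0xf9, 0x8f, 0x71, 0x84, 0x57]

→ t0 |8f|b0|84|c6|84|84|8f|84|
→ t1 |8f|83|84|9d|84|f9|8f|84|
→ t2 |84|5d|f9|f9|8f|71|84|57|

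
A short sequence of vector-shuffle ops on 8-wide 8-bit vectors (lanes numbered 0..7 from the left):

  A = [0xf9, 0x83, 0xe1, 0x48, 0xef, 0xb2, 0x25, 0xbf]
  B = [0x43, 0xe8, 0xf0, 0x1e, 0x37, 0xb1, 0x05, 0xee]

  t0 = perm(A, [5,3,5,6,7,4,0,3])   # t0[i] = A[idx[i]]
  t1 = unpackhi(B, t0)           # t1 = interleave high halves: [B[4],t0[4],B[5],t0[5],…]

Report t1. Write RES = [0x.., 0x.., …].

RES = [0x37, 0xbf, 0xb1, 0xef, 0x05, 0xf9, 0xee, 0x48]

→ t0 |b2|48|b2|25|bf|ef|f9|48|
→ t1 |37|bf|b1|ef|05|f9|ee|48|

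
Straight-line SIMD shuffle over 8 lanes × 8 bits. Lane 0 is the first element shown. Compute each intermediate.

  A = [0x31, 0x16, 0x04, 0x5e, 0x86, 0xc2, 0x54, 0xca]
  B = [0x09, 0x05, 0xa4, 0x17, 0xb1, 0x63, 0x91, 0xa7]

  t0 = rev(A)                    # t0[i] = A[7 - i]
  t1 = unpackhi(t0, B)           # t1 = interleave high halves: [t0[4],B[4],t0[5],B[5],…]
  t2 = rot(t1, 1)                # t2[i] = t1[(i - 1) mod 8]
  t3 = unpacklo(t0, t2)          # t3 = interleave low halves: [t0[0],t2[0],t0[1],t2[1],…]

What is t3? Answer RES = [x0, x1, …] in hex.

t0 = [0xca, 0x54, 0xc2, 0x86, 0x5e, 0x04, 0x16, 0x31]
t1 = [0x5e, 0xb1, 0x04, 0x63, 0x16, 0x91, 0x31, 0xa7]
t2 = [0xa7, 0x5e, 0xb1, 0x04, 0x63, 0x16, 0x91, 0x31]
t3 = [0xca, 0xa7, 0x54, 0x5e, 0xc2, 0xb1, 0x86, 0x04]

RES = [ 0xca  0xa7  0x54  0x5e  0xc2  0xb1  0x86  0x04 ]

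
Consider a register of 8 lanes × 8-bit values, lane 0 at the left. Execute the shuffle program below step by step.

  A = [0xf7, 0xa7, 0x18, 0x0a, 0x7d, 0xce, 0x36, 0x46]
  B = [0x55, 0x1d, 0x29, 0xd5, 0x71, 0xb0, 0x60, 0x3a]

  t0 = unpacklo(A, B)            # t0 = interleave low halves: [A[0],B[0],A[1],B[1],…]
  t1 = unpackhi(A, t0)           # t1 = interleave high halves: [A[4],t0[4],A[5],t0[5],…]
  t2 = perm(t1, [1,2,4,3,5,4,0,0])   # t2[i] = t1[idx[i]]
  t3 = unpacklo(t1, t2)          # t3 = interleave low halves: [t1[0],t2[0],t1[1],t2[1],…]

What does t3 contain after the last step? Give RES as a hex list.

→ t0 |f7|55|a7|1d|18|29|0a|d5|
→ t1 |7d|18|ce|29|36|0a|46|d5|
→ t2 |18|ce|36|29|0a|36|7d|7d|
→ t3 |7d|18|18|ce|ce|36|29|29|

RES = [ 0x7d  0x18  0x18  0xce  0xce  0x36  0x29  0x29 ]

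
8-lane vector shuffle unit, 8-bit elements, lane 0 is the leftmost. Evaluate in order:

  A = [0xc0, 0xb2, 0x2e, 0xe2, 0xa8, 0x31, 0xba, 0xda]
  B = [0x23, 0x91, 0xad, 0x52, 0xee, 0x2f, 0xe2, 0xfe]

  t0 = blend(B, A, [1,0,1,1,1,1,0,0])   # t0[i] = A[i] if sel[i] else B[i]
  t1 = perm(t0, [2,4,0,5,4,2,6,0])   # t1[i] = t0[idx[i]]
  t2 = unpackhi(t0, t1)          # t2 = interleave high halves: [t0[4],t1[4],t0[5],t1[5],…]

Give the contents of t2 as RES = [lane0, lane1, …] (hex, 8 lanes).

  t0: c0 91 2e e2 a8 31 e2 fe
  t1: 2e a8 c0 31 a8 2e e2 c0
  t2: a8 a8 31 2e e2 e2 fe c0

RES = [0xa8, 0xa8, 0x31, 0x2e, 0xe2, 0xe2, 0xfe, 0xc0]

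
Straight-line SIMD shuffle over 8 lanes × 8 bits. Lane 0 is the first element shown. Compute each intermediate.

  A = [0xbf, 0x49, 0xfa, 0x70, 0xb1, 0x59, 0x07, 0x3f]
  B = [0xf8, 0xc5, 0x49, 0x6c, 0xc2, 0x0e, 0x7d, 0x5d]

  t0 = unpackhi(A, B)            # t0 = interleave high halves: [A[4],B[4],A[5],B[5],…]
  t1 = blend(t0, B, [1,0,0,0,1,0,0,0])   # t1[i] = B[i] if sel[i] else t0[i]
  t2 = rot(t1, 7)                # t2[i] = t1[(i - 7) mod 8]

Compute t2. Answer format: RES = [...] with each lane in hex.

t0 = [0xb1, 0xc2, 0x59, 0x0e, 0x07, 0x7d, 0x3f, 0x5d]
t1 = [0xf8, 0xc2, 0x59, 0x0e, 0xc2, 0x7d, 0x3f, 0x5d]
t2 = [0xc2, 0x59, 0x0e, 0xc2, 0x7d, 0x3f, 0x5d, 0xf8]

RES = [ 0xc2  0x59  0x0e  0xc2  0x7d  0x3f  0x5d  0xf8 ]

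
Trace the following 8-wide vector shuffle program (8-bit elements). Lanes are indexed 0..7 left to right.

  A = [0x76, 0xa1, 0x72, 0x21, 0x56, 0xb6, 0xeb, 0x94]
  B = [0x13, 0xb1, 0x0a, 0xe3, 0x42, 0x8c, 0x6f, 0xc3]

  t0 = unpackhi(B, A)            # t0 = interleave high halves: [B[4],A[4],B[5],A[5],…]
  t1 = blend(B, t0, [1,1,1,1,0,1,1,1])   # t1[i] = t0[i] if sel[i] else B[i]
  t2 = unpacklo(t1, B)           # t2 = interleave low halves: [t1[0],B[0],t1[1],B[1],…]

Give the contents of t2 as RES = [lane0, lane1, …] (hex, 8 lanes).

t0 = [0x42, 0x56, 0x8c, 0xb6, 0x6f, 0xeb, 0xc3, 0x94]
t1 = [0x42, 0x56, 0x8c, 0xb6, 0x42, 0xeb, 0xc3, 0x94]
t2 = [0x42, 0x13, 0x56, 0xb1, 0x8c, 0x0a, 0xb6, 0xe3]

RES = [ 0x42  0x13  0x56  0xb1  0x8c  0x0a  0xb6  0xe3 ]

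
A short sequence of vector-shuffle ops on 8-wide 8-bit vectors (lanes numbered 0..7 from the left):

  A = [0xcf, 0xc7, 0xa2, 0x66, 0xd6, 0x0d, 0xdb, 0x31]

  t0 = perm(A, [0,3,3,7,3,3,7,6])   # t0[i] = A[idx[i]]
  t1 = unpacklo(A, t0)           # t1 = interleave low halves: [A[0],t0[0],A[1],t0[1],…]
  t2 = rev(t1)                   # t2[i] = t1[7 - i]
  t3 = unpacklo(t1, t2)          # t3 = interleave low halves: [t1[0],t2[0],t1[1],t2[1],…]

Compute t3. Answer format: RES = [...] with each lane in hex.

t0 = [0xcf, 0x66, 0x66, 0x31, 0x66, 0x66, 0x31, 0xdb]
t1 = [0xcf, 0xcf, 0xc7, 0x66, 0xa2, 0x66, 0x66, 0x31]
t2 = [0x31, 0x66, 0x66, 0xa2, 0x66, 0xc7, 0xcf, 0xcf]
t3 = [0xcf, 0x31, 0xcf, 0x66, 0xc7, 0x66, 0x66, 0xa2]

RES = [0xcf, 0x31, 0xcf, 0x66, 0xc7, 0x66, 0x66, 0xa2]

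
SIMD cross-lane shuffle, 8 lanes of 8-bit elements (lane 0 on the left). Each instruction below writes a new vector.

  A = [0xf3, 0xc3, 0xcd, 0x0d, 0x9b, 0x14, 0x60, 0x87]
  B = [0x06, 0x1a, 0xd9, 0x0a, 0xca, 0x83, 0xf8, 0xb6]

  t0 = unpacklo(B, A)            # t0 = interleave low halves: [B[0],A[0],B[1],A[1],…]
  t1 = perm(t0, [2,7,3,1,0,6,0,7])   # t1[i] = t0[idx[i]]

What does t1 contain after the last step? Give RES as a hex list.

t0 = [0x06, 0xf3, 0x1a, 0xc3, 0xd9, 0xcd, 0x0a, 0x0d]
t1 = [0x1a, 0x0d, 0xc3, 0xf3, 0x06, 0x0a, 0x06, 0x0d]

RES = [ 0x1a  0x0d  0xc3  0xf3  0x06  0x0a  0x06  0x0d ]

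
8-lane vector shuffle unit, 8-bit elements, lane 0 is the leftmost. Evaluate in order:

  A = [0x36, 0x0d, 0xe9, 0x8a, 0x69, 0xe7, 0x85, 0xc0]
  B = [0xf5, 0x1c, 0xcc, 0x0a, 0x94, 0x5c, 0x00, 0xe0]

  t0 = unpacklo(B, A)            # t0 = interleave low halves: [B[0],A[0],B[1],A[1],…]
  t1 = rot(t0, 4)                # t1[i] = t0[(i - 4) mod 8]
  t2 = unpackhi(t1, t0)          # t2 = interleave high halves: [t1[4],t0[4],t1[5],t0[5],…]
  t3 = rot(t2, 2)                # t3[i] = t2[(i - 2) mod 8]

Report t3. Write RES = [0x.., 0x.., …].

t0 = [0xf5, 0x36, 0x1c, 0x0d, 0xcc, 0xe9, 0x0a, 0x8a]
t1 = [0xcc, 0xe9, 0x0a, 0x8a, 0xf5, 0x36, 0x1c, 0x0d]
t2 = [0xf5, 0xcc, 0x36, 0xe9, 0x1c, 0x0a, 0x0d, 0x8a]
t3 = [0x0d, 0x8a, 0xf5, 0xcc, 0x36, 0xe9, 0x1c, 0x0a]

RES = [0x0d, 0x8a, 0xf5, 0xcc, 0x36, 0xe9, 0x1c, 0x0a]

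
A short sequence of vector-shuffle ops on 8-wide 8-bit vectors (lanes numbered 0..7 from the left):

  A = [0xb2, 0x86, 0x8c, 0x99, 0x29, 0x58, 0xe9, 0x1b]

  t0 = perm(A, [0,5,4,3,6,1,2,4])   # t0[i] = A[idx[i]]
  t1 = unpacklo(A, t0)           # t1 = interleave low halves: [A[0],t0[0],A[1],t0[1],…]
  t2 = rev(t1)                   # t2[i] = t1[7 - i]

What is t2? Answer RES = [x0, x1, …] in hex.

RES = [ 0x99  0x99  0x29  0x8c  0x58  0x86  0xb2  0xb2 ]

t0 = [0xb2, 0x58, 0x29, 0x99, 0xe9, 0x86, 0x8c, 0x29]
t1 = [0xb2, 0xb2, 0x86, 0x58, 0x8c, 0x29, 0x99, 0x99]
t2 = [0x99, 0x99, 0x29, 0x8c, 0x58, 0x86, 0xb2, 0xb2]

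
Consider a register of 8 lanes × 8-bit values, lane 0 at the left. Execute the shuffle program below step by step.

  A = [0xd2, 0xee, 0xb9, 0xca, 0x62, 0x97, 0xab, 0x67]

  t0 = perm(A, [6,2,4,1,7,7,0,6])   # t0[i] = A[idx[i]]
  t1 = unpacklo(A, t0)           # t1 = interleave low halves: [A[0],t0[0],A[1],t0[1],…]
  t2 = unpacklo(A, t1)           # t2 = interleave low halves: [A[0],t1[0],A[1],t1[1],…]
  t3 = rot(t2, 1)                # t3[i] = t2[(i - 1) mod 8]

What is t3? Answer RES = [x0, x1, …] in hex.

t0 = [0xab, 0xb9, 0x62, 0xee, 0x67, 0x67, 0xd2, 0xab]
t1 = [0xd2, 0xab, 0xee, 0xb9, 0xb9, 0x62, 0xca, 0xee]
t2 = [0xd2, 0xd2, 0xee, 0xab, 0xb9, 0xee, 0xca, 0xb9]
t3 = [0xb9, 0xd2, 0xd2, 0xee, 0xab, 0xb9, 0xee, 0xca]

RES = [ 0xb9  0xd2  0xd2  0xee  0xab  0xb9  0xee  0xca ]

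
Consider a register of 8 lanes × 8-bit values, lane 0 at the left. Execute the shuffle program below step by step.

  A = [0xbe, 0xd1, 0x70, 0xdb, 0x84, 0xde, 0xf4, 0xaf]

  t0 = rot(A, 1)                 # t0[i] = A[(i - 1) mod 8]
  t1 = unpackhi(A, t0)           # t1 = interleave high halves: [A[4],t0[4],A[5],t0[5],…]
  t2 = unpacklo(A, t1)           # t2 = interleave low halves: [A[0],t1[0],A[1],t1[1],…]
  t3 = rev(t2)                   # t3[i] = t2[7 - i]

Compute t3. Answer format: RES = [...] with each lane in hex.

RES = [ 0x84  0xdb  0xde  0x70  0xdb  0xd1  0x84  0xbe ]

  t0: af be d1 70 db 84 de f4
  t1: 84 db de 84 f4 de af f4
  t2: be 84 d1 db 70 de db 84
  t3: 84 db de 70 db d1 84 be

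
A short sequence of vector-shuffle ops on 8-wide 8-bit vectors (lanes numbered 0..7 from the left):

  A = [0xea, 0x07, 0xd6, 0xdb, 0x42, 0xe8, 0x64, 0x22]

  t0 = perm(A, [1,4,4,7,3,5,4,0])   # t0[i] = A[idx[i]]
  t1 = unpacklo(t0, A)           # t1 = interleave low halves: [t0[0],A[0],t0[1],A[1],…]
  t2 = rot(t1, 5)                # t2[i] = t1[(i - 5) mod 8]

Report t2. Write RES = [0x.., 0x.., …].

RES = [ 0x07  0x42  0xd6  0x22  0xdb  0x07  0xea  0x42 ]

t0 = [0x07, 0x42, 0x42, 0x22, 0xdb, 0xe8, 0x42, 0xea]
t1 = [0x07, 0xea, 0x42, 0x07, 0x42, 0xd6, 0x22, 0xdb]
t2 = [0x07, 0x42, 0xd6, 0x22, 0xdb, 0x07, 0xea, 0x42]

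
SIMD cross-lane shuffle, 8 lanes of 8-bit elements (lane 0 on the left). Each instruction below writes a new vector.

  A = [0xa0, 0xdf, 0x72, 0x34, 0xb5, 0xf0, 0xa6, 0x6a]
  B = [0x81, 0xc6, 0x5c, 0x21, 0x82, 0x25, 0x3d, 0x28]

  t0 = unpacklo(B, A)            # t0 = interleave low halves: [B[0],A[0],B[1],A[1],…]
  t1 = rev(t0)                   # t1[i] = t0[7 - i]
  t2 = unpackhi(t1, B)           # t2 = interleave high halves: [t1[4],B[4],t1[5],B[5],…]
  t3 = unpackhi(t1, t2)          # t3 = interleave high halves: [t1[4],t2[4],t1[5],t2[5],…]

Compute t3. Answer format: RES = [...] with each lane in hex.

RES = [ 0xdf  0xa0  0xc6  0x3d  0xa0  0x81  0x81  0x28 ]

  t0: 81 a0 c6 df 5c 72 21 34
  t1: 34 21 72 5c df c6 a0 81
  t2: df 82 c6 25 a0 3d 81 28
  t3: df a0 c6 3d a0 81 81 28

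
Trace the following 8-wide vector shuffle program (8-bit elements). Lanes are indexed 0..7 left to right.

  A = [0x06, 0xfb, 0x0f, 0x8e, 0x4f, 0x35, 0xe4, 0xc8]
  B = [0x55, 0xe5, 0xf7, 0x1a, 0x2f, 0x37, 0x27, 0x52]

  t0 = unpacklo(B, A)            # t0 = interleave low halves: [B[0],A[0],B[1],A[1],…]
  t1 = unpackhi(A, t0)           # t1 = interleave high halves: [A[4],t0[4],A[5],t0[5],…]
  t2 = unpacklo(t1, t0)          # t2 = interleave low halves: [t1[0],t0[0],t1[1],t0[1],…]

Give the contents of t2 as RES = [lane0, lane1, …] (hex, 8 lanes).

RES = [ 0x4f  0x55  0xf7  0x06  0x35  0xe5  0x0f  0xfb ]

→ t0 |55|06|e5|fb|f7|0f|1a|8e|
→ t1 |4f|f7|35|0f|e4|1a|c8|8e|
→ t2 |4f|55|f7|06|35|e5|0f|fb|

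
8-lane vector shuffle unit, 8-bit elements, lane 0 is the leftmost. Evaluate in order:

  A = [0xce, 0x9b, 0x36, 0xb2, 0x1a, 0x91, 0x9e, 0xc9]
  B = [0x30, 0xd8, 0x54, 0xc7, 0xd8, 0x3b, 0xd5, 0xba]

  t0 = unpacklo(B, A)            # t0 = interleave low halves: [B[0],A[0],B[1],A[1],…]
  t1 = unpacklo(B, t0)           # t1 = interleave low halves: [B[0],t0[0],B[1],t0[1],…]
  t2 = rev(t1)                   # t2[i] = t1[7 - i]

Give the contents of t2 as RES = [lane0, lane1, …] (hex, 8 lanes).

RES = [0x9b, 0xc7, 0xd8, 0x54, 0xce, 0xd8, 0x30, 0x30]

  t0: 30 ce d8 9b 54 36 c7 b2
  t1: 30 30 d8 ce 54 d8 c7 9b
  t2: 9b c7 d8 54 ce d8 30 30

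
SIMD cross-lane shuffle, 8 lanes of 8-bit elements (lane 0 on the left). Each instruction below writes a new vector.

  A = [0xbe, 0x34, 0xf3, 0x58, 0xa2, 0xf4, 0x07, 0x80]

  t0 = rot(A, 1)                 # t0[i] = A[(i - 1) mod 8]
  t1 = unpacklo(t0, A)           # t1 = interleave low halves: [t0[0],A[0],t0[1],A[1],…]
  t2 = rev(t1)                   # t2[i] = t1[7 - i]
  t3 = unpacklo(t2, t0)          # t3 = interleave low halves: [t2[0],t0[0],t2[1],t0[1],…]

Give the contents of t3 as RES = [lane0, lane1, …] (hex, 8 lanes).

RES = [ 0x58  0x80  0xf3  0xbe  0xf3  0x34  0x34  0xf3 ]

→ t0 |80|be|34|f3|58|a2|f4|07|
→ t1 |80|be|be|34|34|f3|f3|58|
→ t2 |58|f3|f3|34|34|be|be|80|
→ t3 |58|80|f3|be|f3|34|34|f3|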